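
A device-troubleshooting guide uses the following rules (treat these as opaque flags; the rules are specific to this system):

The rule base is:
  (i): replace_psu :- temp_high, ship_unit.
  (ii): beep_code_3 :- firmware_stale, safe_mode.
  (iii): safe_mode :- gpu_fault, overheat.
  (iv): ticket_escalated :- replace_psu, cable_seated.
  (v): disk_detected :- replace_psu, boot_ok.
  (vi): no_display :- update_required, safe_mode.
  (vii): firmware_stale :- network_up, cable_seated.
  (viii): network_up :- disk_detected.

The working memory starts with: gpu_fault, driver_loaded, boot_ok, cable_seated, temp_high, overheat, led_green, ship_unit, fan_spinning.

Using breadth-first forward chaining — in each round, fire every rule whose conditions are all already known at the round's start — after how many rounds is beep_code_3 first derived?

5

Round 1 fires (i), (iii), giving replace_psu, safe_mode.
Round 2 fires (iv), (v), giving ticket_escalated, disk_detected.
Round 3 fires (viii), giving network_up.
Round 4 fires (vii), giving firmware_stale.
Round 5 fires (ii), giving beep_code_3.
beep_code_3 first appears in round 5.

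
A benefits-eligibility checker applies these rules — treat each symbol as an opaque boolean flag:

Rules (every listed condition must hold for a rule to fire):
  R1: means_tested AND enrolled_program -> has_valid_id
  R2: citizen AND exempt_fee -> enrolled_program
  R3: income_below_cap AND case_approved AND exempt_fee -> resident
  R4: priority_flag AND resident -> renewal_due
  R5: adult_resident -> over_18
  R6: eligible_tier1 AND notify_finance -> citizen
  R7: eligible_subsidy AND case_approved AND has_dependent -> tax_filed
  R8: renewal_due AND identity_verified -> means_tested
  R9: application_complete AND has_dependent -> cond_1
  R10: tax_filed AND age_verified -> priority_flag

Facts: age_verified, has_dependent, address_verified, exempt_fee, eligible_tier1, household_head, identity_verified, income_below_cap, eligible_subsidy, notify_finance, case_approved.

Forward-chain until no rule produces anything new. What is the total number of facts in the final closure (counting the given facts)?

19

[1] R3 [income_below_cap AND case_approved AND exempt_fee -> resident]; R6 [eligible_tier1 AND notify_finance -> citizen]; R7 [eligible_subsidy AND case_approved AND has_dependent -> tax_filed]. ⇒ new: resident, citizen, tax_filed.
[2] R2 [citizen AND exempt_fee -> enrolled_program]; R10 [tax_filed AND age_verified -> priority_flag]. ⇒ new: enrolled_program, priority_flag.
[3] R4 [priority_flag AND resident -> renewal_due]. ⇒ new: renewal_due.
[4] R8 [renewal_due AND identity_verified -> means_tested]. ⇒ new: means_tested.
[5] R1 [means_tested AND enrolled_program -> has_valid_id]. ⇒ new: has_valid_id.
Closure: {address_verified, age_verified, case_approved, citizen, eligible_subsidy, eligible_tier1, enrolled_program, exempt_fee, has_dependent, has_valid_id, household_head, identity_verified, income_below_cap, means_tested, notify_finance, priority_flag, renewal_due, resident, tax_filed} — 19 facts.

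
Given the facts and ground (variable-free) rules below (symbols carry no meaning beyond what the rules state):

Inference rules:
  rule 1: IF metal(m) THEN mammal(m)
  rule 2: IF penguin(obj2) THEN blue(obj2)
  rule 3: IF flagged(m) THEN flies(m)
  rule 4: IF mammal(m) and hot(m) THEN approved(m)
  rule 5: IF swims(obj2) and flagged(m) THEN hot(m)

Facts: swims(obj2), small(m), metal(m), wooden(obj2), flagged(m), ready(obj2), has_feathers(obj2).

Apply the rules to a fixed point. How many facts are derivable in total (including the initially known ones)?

Round 1: rule 1 [IF metal(m) THEN mammal(m)]; rule 3 [IF flagged(m) THEN flies(m)]; rule 5 [IF swims(obj2) and flagged(m) THEN hot(m)]. New: mammal(m), flies(m), hot(m).
Round 2: rule 4 [IF mammal(m) and hot(m) THEN approved(m)]. New: approved(m).
Closure: {approved(m), flagged(m), flies(m), has_feathers(obj2), hot(m), mammal(m), metal(m), ready(obj2), small(m), swims(obj2), wooden(obj2)} — 11 facts.

11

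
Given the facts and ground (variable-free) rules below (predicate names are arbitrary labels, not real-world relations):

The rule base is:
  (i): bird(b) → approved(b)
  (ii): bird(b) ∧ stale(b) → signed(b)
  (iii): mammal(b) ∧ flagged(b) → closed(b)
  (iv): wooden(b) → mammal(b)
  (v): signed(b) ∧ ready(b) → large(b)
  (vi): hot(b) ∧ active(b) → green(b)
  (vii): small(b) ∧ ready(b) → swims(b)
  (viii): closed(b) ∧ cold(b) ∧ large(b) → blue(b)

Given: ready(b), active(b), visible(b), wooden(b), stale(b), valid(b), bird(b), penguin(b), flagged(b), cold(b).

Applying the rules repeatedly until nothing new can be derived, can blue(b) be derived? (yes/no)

yes

Round 1 — (i), (ii), (iv), derive approved(b), signed(b), mammal(b).
Round 2 — (iii), (v), derive closed(b), large(b).
Round 3 — (viii), derive blue(b).
blue(b) appears in round 3, so it is derivable.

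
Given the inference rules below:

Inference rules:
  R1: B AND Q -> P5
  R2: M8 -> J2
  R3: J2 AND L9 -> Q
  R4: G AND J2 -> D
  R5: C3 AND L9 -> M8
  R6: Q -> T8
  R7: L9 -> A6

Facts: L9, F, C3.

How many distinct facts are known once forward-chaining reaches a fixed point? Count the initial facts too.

Round 1 — R5, R7, derive M8, A6.
Round 2 — R2, derive J2.
Round 3 — R3, derive Q.
Round 4 — R6, derive T8.
Closure: {A6, C3, F, J2, L9, M8, Q, T8} — 8 facts.

8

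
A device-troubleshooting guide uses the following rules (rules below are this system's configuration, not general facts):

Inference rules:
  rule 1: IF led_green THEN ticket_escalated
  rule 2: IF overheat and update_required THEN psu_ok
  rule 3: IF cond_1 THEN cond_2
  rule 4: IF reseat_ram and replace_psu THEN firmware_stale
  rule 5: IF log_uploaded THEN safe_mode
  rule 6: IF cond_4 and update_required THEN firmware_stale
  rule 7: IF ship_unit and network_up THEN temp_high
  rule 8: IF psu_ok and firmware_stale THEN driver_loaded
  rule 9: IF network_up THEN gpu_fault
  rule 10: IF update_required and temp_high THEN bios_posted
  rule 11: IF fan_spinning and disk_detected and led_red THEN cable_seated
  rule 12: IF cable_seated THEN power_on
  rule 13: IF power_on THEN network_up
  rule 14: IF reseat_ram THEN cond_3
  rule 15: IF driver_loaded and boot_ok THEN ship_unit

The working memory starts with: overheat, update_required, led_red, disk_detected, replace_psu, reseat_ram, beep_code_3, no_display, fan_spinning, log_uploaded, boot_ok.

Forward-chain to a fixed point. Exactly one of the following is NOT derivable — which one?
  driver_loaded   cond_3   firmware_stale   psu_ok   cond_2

Round 1 fires rule 2, rule 4, rule 5, rule 11, rule 14, giving psu_ok, firmware_stale, safe_mode, cable_seated, cond_3.
Round 2 fires rule 8, rule 12, giving driver_loaded, power_on.
Round 3 fires rule 13, rule 15, giving network_up, ship_unit.
Round 4 fires rule 7, rule 9, giving temp_high, gpu_fault.
Round 5 fires rule 10, giving bios_posted.
Derived: psu_ok (round 1), cond_3 (round 1), firmware_stale (round 1), driver_loaded (round 2). cond_2 never appears in any round.

cond_2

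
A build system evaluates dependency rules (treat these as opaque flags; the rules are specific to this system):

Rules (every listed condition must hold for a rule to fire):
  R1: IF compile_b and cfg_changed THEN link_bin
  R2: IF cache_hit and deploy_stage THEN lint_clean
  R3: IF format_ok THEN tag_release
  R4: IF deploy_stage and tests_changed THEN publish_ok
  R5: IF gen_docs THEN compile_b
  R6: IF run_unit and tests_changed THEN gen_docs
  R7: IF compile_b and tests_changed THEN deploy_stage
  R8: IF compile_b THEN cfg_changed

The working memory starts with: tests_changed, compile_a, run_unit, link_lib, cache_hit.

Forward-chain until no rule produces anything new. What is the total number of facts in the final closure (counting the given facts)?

Round 1 — R6, derive gen_docs.
Round 2 — R5, derive compile_b.
Round 3 — R7, R8, derive deploy_stage, cfg_changed.
Round 4 — R1, R2, R4, derive link_bin, lint_clean, publish_ok.
Closure: {cache_hit, cfg_changed, compile_a, compile_b, deploy_stage, gen_docs, link_bin, link_lib, lint_clean, publish_ok, run_unit, tests_changed} — 12 facts.

12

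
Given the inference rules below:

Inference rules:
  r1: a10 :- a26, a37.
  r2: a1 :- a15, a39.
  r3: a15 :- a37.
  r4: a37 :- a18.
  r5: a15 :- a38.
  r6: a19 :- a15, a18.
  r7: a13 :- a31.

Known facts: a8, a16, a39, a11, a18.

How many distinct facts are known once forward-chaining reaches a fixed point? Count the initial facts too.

Round 1: r4 [a37 :- a18.]. New: a37.
Round 2: r3 [a15 :- a37.]. New: a15.
Round 3: r2 [a1 :- a15, a39.]; r6 [a19 :- a15, a18.]. New: a1, a19.
Closure: {a1, a11, a15, a16, a18, a19, a37, a39, a8} — 9 facts.

9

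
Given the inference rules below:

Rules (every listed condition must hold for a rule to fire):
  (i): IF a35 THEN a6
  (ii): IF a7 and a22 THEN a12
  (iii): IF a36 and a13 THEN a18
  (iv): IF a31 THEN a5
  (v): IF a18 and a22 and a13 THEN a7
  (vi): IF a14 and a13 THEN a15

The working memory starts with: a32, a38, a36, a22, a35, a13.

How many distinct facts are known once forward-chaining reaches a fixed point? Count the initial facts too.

10

Round 1: (i) [IF a35 THEN a6]; (iii) [IF a36 and a13 THEN a18]. New: a6, a18.
Round 2: (v) [IF a18 and a22 and a13 THEN a7]. New: a7.
Round 3: (ii) [IF a7 and a22 THEN a12]. New: a12.
Closure: {a12, a13, a18, a22, a32, a35, a36, a38, a6, a7} — 10 facts.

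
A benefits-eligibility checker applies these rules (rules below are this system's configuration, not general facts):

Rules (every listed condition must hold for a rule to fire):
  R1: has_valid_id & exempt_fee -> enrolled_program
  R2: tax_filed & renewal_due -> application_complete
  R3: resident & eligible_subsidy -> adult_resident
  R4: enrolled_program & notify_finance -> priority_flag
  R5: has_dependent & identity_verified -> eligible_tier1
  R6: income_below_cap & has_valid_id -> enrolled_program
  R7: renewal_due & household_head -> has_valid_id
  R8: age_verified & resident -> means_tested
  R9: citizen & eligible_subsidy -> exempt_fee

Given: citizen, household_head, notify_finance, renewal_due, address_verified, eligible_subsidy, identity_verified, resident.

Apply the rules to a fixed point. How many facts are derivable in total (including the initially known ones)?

Round 1 — R3, R7, R9, derive adult_resident, has_valid_id, exempt_fee.
Round 2 — R1, derive enrolled_program.
Round 3 — R4, derive priority_flag.
Closure: {address_verified, adult_resident, citizen, eligible_subsidy, enrolled_program, exempt_fee, has_valid_id, household_head, identity_verified, notify_finance, priority_flag, renewal_due, resident} — 13 facts.

13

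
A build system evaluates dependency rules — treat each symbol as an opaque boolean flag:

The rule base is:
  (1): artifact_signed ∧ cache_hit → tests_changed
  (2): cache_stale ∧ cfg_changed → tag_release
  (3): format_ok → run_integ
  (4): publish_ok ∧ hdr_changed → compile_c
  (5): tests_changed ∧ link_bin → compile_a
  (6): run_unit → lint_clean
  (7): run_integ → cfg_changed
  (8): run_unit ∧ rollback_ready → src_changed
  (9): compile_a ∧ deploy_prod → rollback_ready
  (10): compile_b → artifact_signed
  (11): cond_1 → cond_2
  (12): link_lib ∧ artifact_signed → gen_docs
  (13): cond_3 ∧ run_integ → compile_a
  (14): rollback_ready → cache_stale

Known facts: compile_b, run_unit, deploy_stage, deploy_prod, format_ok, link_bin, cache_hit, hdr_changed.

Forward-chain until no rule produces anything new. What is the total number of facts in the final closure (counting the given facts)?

Round 1: (3) [format_ok → run_integ]; (6) [run_unit → lint_clean]; (10) [compile_b → artifact_signed]. New: run_integ, lint_clean, artifact_signed.
Round 2: (1) [artifact_signed ∧ cache_hit → tests_changed]; (7) [run_integ → cfg_changed]. New: tests_changed, cfg_changed.
Round 3: (5) [tests_changed ∧ link_bin → compile_a]. New: compile_a.
Round 4: (9) [compile_a ∧ deploy_prod → rollback_ready]. New: rollback_ready.
Round 5: (8) [run_unit ∧ rollback_ready → src_changed]; (14) [rollback_ready → cache_stale]. New: src_changed, cache_stale.
Round 6: (2) [cache_stale ∧ cfg_changed → tag_release]. New: tag_release.
Closure: {artifact_signed, cache_hit, cache_stale, cfg_changed, compile_a, compile_b, deploy_prod, deploy_stage, format_ok, hdr_changed, link_bin, lint_clean, rollback_ready, run_integ, run_unit, src_changed, tag_release, tests_changed} — 18 facts.

18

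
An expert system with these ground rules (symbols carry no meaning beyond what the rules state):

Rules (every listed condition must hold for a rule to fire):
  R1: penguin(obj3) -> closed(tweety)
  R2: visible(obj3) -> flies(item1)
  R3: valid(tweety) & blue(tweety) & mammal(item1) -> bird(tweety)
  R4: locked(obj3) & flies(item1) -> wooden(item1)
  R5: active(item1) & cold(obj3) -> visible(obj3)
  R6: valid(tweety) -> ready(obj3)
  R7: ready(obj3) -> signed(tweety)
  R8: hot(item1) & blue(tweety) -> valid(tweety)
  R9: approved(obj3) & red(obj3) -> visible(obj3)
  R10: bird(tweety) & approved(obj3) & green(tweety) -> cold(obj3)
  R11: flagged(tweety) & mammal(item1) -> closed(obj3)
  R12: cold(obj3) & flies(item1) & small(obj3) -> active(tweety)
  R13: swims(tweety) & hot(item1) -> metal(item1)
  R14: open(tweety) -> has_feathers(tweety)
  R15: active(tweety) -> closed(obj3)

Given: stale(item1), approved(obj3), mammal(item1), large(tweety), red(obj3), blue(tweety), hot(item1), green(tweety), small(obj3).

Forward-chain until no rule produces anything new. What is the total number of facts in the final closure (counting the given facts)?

Round 1 fires R8, R9, giving valid(tweety), visible(obj3).
Round 2 fires R2, R3, R6, giving flies(item1), bird(tweety), ready(obj3).
Round 3 fires R7, R10, giving signed(tweety), cold(obj3).
Round 4 fires R12, giving active(tweety).
Round 5 fires R15, giving closed(obj3).
Closure: {active(tweety), approved(obj3), bird(tweety), blue(tweety), closed(obj3), cold(obj3), flies(item1), green(tweety), hot(item1), large(tweety), mammal(item1), ready(obj3), red(obj3), signed(tweety), small(obj3), stale(item1), valid(tweety), visible(obj3)} — 18 facts.

18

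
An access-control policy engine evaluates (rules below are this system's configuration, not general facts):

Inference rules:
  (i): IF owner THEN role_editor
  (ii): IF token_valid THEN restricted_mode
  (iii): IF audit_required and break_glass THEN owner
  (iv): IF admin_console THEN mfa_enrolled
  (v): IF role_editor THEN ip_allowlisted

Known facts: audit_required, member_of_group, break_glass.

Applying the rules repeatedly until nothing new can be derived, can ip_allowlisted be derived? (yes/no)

Round 1 — (iii), derive owner.
Round 2 — (i), derive role_editor.
Round 3 — (v), derive ip_allowlisted.
ip_allowlisted appears in round 3, so it is derivable.

yes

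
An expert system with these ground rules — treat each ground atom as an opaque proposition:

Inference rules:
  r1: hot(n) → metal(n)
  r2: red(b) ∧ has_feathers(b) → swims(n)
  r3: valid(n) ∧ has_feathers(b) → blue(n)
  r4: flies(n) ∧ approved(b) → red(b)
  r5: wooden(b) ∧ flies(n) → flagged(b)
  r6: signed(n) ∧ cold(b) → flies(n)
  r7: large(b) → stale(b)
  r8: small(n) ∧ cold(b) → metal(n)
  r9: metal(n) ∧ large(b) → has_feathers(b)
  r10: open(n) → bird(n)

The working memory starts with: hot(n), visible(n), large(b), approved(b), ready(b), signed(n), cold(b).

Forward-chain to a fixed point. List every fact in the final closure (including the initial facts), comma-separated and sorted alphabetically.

Round 1 fires r1, r6, r7, giving metal(n), flies(n), stale(b).
Round 2 fires r4, r9, giving red(b), has_feathers(b).
Round 3 fires r2, giving swims(n).

approved(b), cold(b), flies(n), has_feathers(b), hot(n), large(b), metal(n), ready(b), red(b), signed(n), stale(b), swims(n), visible(n)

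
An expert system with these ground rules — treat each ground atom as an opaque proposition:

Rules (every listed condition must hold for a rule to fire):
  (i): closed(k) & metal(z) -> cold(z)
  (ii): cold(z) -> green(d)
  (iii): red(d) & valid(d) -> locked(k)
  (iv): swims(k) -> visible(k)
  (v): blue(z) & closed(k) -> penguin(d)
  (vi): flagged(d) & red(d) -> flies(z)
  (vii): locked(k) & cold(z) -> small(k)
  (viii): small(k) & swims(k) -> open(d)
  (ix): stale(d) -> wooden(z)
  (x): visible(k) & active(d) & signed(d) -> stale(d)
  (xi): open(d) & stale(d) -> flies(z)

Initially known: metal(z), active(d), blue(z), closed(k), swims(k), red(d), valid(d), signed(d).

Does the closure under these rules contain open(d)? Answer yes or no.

Round 1 fires (i), (iii), (iv), (v), giving cold(z), locked(k), visible(k), penguin(d).
Round 2 fires (ii), (vii), (x), giving green(d), small(k), stale(d).
Round 3 fires (viii), (ix), giving open(d), wooden(z).
Round 4 fires (xi), giving flies(z).
open(d) appears in round 3, so it is derivable.

yes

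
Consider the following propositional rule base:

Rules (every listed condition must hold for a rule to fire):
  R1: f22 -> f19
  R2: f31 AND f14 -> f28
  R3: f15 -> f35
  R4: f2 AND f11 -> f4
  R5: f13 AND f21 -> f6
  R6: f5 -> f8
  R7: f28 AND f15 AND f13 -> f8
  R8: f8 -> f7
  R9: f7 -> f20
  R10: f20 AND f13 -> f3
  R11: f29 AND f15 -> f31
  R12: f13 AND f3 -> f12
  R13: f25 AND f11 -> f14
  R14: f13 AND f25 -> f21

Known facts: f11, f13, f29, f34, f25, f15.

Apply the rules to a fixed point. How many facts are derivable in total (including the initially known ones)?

[1] R3 [f15 -> f35]; R11 [f29 AND f15 -> f31]; R13 [f25 AND f11 -> f14]; R14 [f13 AND f25 -> f21]. ⇒ new: f35, f31, f14, f21.
[2] R2 [f31 AND f14 -> f28]; R5 [f13 AND f21 -> f6]. ⇒ new: f28, f6.
[3] R7 [f28 AND f15 AND f13 -> f8]. ⇒ new: f8.
[4] R8 [f8 -> f7]. ⇒ new: f7.
[5] R9 [f7 -> f20]. ⇒ new: f20.
[6] R10 [f20 AND f13 -> f3]. ⇒ new: f3.
[7] R12 [f13 AND f3 -> f12]. ⇒ new: f12.
Closure: {f11, f12, f13, f14, f15, f20, f21, f25, f28, f29, f3, f31, f34, f35, f6, f7, f8} — 17 facts.

17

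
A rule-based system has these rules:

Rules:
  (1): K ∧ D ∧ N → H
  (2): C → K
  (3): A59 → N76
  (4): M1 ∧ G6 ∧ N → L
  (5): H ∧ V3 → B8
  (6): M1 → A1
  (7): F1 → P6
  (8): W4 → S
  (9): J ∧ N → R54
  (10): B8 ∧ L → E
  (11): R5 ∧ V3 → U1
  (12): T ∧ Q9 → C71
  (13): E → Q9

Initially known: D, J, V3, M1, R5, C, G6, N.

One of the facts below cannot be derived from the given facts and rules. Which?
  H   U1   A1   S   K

S

[1] (2) [C → K]; (4) [M1 ∧ G6 ∧ N → L]; (6) [M1 → A1]; (9) [J ∧ N → R54]; (11) [R5 ∧ V3 → U1]. ⇒ new: K, L, A1, R54, U1.
[2] (1) [K ∧ D ∧ N → H]. ⇒ new: H.
[3] (5) [H ∧ V3 → B8]. ⇒ new: B8.
[4] (10) [B8 ∧ L → E]. ⇒ new: E.
[5] (13) [E → Q9]. ⇒ new: Q9.
Derived: K (round 1), H (round 2), A1 (round 1), U1 (round 1). S never appears in any round.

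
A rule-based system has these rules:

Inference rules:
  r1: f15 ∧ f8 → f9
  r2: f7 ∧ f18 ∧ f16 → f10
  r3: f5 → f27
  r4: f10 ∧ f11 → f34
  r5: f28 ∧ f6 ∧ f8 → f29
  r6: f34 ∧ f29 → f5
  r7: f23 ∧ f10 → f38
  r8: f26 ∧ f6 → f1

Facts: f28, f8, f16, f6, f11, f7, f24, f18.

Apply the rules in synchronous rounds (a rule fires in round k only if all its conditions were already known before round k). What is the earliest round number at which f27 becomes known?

4

Round 1 — r2, r5, derive f10, f29.
Round 2 — r4, derive f34.
Round 3 — r6, derive f5.
Round 4 — r3, derive f27.
f27 first appears in round 4.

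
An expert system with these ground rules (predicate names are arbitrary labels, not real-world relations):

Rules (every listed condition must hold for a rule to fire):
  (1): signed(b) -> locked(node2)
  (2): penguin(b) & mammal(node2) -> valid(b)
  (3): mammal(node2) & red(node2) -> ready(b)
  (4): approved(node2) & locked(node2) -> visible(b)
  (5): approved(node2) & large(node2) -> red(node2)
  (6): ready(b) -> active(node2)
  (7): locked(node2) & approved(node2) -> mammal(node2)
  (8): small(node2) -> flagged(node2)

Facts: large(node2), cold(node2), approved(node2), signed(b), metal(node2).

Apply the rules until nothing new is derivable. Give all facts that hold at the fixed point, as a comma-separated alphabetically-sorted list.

[1] (1) [signed(b) -> locked(node2)]; (5) [approved(node2) & large(node2) -> red(node2)]. ⇒ new: locked(node2), red(node2).
[2] (4) [approved(node2) & locked(node2) -> visible(b)]; (7) [locked(node2) & approved(node2) -> mammal(node2)]. ⇒ new: visible(b), mammal(node2).
[3] (3) [mammal(node2) & red(node2) -> ready(b)]. ⇒ new: ready(b).
[4] (6) [ready(b) -> active(node2)]. ⇒ new: active(node2).

active(node2), approved(node2), cold(node2), large(node2), locked(node2), mammal(node2), metal(node2), ready(b), red(node2), signed(b), visible(b)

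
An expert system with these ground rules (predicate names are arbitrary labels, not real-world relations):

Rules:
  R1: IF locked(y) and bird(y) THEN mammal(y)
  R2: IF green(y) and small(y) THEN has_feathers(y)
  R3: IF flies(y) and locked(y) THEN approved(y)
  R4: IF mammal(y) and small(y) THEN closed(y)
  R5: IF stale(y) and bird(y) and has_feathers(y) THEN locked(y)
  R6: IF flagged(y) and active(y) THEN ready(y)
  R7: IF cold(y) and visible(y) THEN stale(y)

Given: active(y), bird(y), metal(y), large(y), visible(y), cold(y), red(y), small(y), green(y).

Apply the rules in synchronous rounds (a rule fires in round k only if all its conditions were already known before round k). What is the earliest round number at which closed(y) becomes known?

Round 1: R2 [IF green(y) and small(y) THEN has_feathers(y)]; R7 [IF cold(y) and visible(y) THEN stale(y)]. New: has_feathers(y), stale(y).
Round 2: R5 [IF stale(y) and bird(y) and has_feathers(y) THEN locked(y)]. New: locked(y).
Round 3: R1 [IF locked(y) and bird(y) THEN mammal(y)]. New: mammal(y).
Round 4: R4 [IF mammal(y) and small(y) THEN closed(y)]. New: closed(y).
closed(y) first appears in round 4.

4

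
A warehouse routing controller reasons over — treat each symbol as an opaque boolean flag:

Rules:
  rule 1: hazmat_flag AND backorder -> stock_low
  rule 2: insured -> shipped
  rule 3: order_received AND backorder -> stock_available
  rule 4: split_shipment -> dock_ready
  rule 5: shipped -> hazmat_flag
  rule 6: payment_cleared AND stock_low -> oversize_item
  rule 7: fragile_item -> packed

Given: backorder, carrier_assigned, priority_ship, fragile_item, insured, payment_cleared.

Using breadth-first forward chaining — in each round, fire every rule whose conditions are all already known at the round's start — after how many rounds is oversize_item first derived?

Round 1: rule 2 [insured -> shipped]; rule 7 [fragile_item -> packed]. Adds shipped, packed.
Round 2: rule 5 [shipped -> hazmat_flag]. Adds hazmat_flag.
Round 3: rule 1 [hazmat_flag AND backorder -> stock_low]. Adds stock_low.
Round 4: rule 6 [payment_cleared AND stock_low -> oversize_item]. Adds oversize_item.
oversize_item first appears in round 4.

4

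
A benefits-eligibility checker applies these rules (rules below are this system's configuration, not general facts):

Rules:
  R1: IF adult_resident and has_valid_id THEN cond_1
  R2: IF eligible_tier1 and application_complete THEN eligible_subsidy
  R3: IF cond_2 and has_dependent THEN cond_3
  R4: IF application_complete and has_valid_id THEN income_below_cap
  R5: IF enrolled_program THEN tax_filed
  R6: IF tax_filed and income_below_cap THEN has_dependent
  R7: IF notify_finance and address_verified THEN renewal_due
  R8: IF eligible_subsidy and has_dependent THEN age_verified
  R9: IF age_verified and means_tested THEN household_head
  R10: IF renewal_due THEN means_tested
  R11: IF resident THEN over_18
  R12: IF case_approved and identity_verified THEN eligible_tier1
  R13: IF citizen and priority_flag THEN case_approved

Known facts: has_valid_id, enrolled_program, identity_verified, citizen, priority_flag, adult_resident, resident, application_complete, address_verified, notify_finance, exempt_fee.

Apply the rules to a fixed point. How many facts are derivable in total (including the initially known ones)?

23

Round 1: R1 [IF adult_resident and has_valid_id THEN cond_1]; R4 [IF application_complete and has_valid_id THEN income_below_cap]; R5 [IF enrolled_program THEN tax_filed]; R7 [IF notify_finance and address_verified THEN renewal_due]; R11 [IF resident THEN over_18]; R13 [IF citizen and priority_flag THEN case_approved]. New: cond_1, income_below_cap, tax_filed, renewal_due, over_18, case_approved.
Round 2: R6 [IF tax_filed and income_below_cap THEN has_dependent]; R10 [IF renewal_due THEN means_tested]; R12 [IF case_approved and identity_verified THEN eligible_tier1]. New: has_dependent, means_tested, eligible_tier1.
Round 3: R2 [IF eligible_tier1 and application_complete THEN eligible_subsidy]. New: eligible_subsidy.
Round 4: R8 [IF eligible_subsidy and has_dependent THEN age_verified]. New: age_verified.
Round 5: R9 [IF age_verified and means_tested THEN household_head]. New: household_head.
Closure: {address_verified, adult_resident, age_verified, application_complete, case_approved, citizen, cond_1, eligible_subsidy, eligible_tier1, enrolled_program, exempt_fee, has_dependent, has_valid_id, household_head, identity_verified, income_below_cap, means_tested, notify_finance, over_18, priority_flag, renewal_due, resident, tax_filed} — 23 facts.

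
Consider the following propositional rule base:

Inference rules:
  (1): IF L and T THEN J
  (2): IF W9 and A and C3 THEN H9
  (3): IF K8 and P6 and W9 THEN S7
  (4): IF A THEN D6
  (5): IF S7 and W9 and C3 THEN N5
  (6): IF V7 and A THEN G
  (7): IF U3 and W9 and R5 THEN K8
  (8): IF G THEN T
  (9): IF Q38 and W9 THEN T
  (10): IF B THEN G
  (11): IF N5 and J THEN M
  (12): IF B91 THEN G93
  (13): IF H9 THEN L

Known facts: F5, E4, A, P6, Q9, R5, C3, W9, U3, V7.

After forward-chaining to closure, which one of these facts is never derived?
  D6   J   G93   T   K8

G93

Round 1 fires (2), (4), (6), (7), giving H9, D6, G, K8.
Round 2 fires (3), (8), (13), giving S7, T, L.
Round 3 fires (1), (5), giving J, N5.
Round 4 fires (11), giving M.
Derived: J (round 3), D6 (round 1), K8 (round 1), T (round 2). G93 never appears in any round.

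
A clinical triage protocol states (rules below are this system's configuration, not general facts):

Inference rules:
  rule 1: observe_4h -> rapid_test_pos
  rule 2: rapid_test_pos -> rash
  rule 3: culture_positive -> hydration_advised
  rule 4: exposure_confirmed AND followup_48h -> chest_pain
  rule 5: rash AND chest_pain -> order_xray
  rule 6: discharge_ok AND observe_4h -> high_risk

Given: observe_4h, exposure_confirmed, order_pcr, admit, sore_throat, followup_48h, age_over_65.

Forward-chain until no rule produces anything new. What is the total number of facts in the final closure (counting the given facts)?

Round 1 — rule 1, rule 4, derive rapid_test_pos, chest_pain.
Round 2 — rule 2, derive rash.
Round 3 — rule 5, derive order_xray.
Closure: {admit, age_over_65, chest_pain, exposure_confirmed, followup_48h, observe_4h, order_pcr, order_xray, rapid_test_pos, rash, sore_throat} — 11 facts.

11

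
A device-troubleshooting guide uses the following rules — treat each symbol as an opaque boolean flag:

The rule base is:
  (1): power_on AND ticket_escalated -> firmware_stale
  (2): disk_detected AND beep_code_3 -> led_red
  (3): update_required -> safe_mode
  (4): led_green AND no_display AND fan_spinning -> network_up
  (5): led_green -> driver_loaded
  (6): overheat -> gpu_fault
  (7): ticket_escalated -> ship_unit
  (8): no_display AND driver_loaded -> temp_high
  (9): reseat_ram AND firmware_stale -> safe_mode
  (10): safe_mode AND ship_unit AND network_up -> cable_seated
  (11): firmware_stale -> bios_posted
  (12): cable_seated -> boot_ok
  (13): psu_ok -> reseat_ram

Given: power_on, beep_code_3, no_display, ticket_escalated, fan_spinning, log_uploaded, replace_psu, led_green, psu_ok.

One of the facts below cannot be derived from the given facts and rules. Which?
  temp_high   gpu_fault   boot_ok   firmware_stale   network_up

gpu_fault

[1] (1) [power_on AND ticket_escalated -> firmware_stale]; (4) [led_green AND no_display AND fan_spinning -> network_up]; (5) [led_green -> driver_loaded]; (7) [ticket_escalated -> ship_unit]; (13) [psu_ok -> reseat_ram]. ⇒ new: firmware_stale, network_up, driver_loaded, ship_unit, reseat_ram.
[2] (8) [no_display AND driver_loaded -> temp_high]; (9) [reseat_ram AND firmware_stale -> safe_mode]; (11) [firmware_stale -> bios_posted]. ⇒ new: temp_high, safe_mode, bios_posted.
[3] (10) [safe_mode AND ship_unit AND network_up -> cable_seated]. ⇒ new: cable_seated.
[4] (12) [cable_seated -> boot_ok]. ⇒ new: boot_ok.
Derived: temp_high (round 2), network_up (round 1), boot_ok (round 4), firmware_stale (round 1). gpu_fault never appears in any round.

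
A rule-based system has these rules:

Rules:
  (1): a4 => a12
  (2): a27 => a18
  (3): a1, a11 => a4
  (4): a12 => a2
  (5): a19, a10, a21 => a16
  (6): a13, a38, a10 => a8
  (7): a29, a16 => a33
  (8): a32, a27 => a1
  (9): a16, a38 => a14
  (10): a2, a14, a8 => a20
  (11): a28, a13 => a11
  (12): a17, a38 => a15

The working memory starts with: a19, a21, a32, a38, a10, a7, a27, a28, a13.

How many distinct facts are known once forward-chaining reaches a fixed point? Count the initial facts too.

Round 1: (2) [a27 => a18]; (5) [a19, a10, a21 => a16]; (6) [a13, a38, a10 => a8]; (8) [a32, a27 => a1]; (11) [a28, a13 => a11]. New: a18, a16, a8, a1, a11.
Round 2: (3) [a1, a11 => a4]; (9) [a16, a38 => a14]. New: a4, a14.
Round 3: (1) [a4 => a12]. New: a12.
Round 4: (4) [a12 => a2]. New: a2.
Round 5: (10) [a2, a14, a8 => a20]. New: a20.
Closure: {a1, a10, a11, a12, a13, a14, a16, a18, a19, a2, a20, a21, a27, a28, a32, a38, a4, a7, a8} — 19 facts.

19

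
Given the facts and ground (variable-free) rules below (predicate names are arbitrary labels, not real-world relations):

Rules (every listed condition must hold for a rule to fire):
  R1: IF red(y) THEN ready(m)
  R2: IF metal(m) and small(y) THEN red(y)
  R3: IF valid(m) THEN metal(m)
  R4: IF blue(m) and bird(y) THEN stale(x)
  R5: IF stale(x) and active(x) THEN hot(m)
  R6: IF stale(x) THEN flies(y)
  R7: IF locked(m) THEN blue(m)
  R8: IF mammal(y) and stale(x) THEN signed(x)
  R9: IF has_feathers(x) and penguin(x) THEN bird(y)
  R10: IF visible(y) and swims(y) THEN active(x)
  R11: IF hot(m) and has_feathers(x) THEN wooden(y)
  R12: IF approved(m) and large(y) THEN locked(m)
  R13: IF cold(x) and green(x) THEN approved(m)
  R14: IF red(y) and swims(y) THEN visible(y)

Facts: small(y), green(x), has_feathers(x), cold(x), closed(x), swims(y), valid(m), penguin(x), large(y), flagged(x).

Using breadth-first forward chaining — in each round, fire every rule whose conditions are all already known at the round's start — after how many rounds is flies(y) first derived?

Round 1 fires R3, R9, R13, giving metal(m), bird(y), approved(m).
Round 2 fires R2, R12, giving red(y), locked(m).
Round 3 fires R1, R7, R14, giving ready(m), blue(m), visible(y).
Round 4 fires R4, R10, giving stale(x), active(x).
Round 5 fires R5, R6, giving hot(m), flies(y).
flies(y) first appears in round 5.

5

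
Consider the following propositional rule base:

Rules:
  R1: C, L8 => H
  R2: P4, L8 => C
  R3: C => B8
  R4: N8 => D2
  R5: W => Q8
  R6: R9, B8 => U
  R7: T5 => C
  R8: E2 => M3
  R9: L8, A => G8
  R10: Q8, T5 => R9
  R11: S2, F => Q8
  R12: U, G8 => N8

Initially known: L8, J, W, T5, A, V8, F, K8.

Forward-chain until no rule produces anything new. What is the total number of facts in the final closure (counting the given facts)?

17

Round 1 — R5, R7, R9, derive Q8, C, G8.
Round 2 — R1, R3, R10, derive H, B8, R9.
Round 3 — R6, derive U.
Round 4 — R12, derive N8.
Round 5 — R4, derive D2.
Closure: {A, B8, C, D2, F, G8, H, J, K8, L8, N8, Q8, R9, T5, U, V8, W} — 17 facts.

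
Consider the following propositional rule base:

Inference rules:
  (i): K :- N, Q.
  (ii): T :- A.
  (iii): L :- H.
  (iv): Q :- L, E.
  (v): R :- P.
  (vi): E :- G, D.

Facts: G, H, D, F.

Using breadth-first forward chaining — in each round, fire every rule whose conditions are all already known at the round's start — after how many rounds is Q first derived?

2

Round 1: (iii) [L :- H.]; (vi) [E :- G, D.]. New: L, E.
Round 2: (iv) [Q :- L, E.]. New: Q.
Q first appears in round 2.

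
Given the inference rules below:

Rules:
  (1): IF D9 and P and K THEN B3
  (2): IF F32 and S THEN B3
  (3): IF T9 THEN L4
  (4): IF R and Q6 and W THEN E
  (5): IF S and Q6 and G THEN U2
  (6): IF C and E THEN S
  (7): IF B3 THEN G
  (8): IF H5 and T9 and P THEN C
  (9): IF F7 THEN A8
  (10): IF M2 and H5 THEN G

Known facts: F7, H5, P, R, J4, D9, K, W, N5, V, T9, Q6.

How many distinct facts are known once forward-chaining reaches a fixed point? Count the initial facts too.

20

Round 1: (1) [IF D9 and P and K THEN B3]; (3) [IF T9 THEN L4]; (4) [IF R and Q6 and W THEN E]; (8) [IF H5 and T9 and P THEN C]; (9) [IF F7 THEN A8]. New: B3, L4, E, C, A8.
Round 2: (6) [IF C and E THEN S]; (7) [IF B3 THEN G]. New: S, G.
Round 3: (5) [IF S and Q6 and G THEN U2]. New: U2.
Closure: {A8, B3, C, D9, E, F7, G, H5, J4, K, L4, N5, P, Q6, R, S, T9, U2, V, W} — 20 facts.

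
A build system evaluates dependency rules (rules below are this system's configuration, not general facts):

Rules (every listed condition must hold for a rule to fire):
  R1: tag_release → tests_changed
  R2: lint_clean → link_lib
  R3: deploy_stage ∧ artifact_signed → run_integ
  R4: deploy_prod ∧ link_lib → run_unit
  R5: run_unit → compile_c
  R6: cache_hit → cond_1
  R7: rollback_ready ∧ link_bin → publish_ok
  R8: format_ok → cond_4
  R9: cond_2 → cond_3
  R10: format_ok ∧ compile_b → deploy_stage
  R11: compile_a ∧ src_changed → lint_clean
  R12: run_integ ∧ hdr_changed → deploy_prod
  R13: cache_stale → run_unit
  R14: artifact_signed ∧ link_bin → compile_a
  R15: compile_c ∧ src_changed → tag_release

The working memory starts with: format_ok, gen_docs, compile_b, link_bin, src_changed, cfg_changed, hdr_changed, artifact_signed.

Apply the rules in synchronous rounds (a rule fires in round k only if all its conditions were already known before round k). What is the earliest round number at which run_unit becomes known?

4

Round 1: R8 [format_ok → cond_4]; R10 [format_ok ∧ compile_b → deploy_stage]; R14 [artifact_signed ∧ link_bin → compile_a]. Adds cond_4, deploy_stage, compile_a.
Round 2: R3 [deploy_stage ∧ artifact_signed → run_integ]; R11 [compile_a ∧ src_changed → lint_clean]. Adds run_integ, lint_clean.
Round 3: R2 [lint_clean → link_lib]; R12 [run_integ ∧ hdr_changed → deploy_prod]. Adds link_lib, deploy_prod.
Round 4: R4 [deploy_prod ∧ link_lib → run_unit]. Adds run_unit.
run_unit first appears in round 4.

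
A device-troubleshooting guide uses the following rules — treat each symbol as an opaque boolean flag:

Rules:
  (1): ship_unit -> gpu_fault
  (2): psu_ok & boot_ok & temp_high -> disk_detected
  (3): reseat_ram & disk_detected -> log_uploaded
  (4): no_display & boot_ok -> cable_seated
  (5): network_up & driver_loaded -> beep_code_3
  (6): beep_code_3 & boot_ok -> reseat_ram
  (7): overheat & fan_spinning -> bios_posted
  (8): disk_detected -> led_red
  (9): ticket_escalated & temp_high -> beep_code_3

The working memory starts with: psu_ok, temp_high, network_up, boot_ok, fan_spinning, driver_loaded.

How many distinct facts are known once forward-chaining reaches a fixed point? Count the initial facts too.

11

Round 1 fires (2), (5), giving disk_detected, beep_code_3.
Round 2 fires (6), (8), giving reseat_ram, led_red.
Round 3 fires (3), giving log_uploaded.
Closure: {beep_code_3, boot_ok, disk_detected, driver_loaded, fan_spinning, led_red, log_uploaded, network_up, psu_ok, reseat_ram, temp_high} — 11 facts.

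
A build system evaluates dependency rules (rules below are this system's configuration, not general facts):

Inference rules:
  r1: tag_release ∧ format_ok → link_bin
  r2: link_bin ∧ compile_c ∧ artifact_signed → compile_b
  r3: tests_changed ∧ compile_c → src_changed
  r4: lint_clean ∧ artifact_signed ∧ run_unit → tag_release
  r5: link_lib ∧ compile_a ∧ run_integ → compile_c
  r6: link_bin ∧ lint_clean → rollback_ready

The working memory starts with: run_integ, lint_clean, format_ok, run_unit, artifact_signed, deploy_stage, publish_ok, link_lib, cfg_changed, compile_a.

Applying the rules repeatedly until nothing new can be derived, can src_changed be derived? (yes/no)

no

Round 1: r4 [lint_clean ∧ artifact_signed ∧ run_unit → tag_release]; r5 [link_lib ∧ compile_a ∧ run_integ → compile_c]. Adds tag_release, compile_c.
Round 2: r1 [tag_release ∧ format_ok → link_bin]. Adds link_bin.
Round 3: r2 [link_bin ∧ compile_c ∧ artifact_signed → compile_b]; r6 [link_bin ∧ lint_clean → rollback_ready]. Adds compile_b, rollback_ready.
Fixed point reached. src_changed is concluded only by r3; r3 needs tests_changed (never derived).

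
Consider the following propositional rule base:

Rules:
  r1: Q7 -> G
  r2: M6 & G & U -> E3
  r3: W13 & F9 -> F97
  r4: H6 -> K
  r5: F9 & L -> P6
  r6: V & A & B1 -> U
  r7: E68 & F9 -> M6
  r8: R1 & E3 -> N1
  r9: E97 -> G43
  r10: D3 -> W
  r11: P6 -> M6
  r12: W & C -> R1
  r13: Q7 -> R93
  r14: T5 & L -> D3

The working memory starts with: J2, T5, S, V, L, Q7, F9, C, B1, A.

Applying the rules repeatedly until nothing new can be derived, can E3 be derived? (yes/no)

yes

Round 1: r1 [Q7 -> G]; r5 [F9 & L -> P6]; r6 [V & A & B1 -> U]; r13 [Q7 -> R93]; r14 [T5 & L -> D3]. Adds G, P6, U, R93, D3.
Round 2: r10 [D3 -> W]; r11 [P6 -> M6]. Adds W, M6.
Round 3: r2 [M6 & G & U -> E3]; r12 [W & C -> R1]. Adds E3, R1.
Round 4: r8 [R1 & E3 -> N1]. Adds N1.
E3 appears in round 3, so it is derivable.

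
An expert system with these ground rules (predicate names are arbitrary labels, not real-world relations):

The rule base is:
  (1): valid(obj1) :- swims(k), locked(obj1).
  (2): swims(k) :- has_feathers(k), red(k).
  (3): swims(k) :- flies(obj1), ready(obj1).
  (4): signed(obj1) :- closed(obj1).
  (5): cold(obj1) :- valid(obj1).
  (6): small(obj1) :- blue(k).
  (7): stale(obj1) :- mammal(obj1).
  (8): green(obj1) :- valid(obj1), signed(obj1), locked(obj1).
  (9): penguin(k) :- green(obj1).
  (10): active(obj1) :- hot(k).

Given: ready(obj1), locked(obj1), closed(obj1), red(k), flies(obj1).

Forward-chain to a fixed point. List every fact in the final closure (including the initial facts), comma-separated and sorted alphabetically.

Round 1: (3) [swims(k) :- flies(obj1), ready(obj1).]; (4) [signed(obj1) :- closed(obj1).]. New: swims(k), signed(obj1).
Round 2: (1) [valid(obj1) :- swims(k), locked(obj1).]. New: valid(obj1).
Round 3: (5) [cold(obj1) :- valid(obj1).]; (8) [green(obj1) :- valid(obj1), signed(obj1), locked(obj1).]. New: cold(obj1), green(obj1).
Round 4: (9) [penguin(k) :- green(obj1).]. New: penguin(k).

closed(obj1), cold(obj1), flies(obj1), green(obj1), locked(obj1), penguin(k), ready(obj1), red(k), signed(obj1), swims(k), valid(obj1)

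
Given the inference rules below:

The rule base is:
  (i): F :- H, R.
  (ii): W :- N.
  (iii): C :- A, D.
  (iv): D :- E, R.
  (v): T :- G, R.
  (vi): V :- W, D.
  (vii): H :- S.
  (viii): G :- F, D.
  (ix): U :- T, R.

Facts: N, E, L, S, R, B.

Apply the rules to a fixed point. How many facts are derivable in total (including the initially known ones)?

14

Round 1: (ii) [W :- N.]; (iv) [D :- E, R.]; (vii) [H :- S.]. New: W, D, H.
Round 2: (i) [F :- H, R.]; (vi) [V :- W, D.]. New: F, V.
Round 3: (viii) [G :- F, D.]. New: G.
Round 4: (v) [T :- G, R.]. New: T.
Round 5: (ix) [U :- T, R.]. New: U.
Closure: {B, D, E, F, G, H, L, N, R, S, T, U, V, W} — 14 facts.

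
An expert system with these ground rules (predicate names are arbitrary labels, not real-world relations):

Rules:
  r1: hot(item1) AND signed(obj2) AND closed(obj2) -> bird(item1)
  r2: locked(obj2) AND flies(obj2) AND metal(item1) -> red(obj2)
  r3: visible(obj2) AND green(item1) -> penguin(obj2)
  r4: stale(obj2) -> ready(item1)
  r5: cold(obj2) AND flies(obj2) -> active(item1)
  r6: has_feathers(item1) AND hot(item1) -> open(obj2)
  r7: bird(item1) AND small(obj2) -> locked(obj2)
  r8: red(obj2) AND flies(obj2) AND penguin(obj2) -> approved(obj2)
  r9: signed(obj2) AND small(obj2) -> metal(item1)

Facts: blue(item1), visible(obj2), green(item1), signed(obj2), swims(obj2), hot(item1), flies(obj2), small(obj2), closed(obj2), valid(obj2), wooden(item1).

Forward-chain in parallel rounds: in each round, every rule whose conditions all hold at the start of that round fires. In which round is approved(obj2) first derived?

Round 1: r1 [hot(item1) AND signed(obj2) AND closed(obj2) -> bird(item1)]; r3 [visible(obj2) AND green(item1) -> penguin(obj2)]; r9 [signed(obj2) AND small(obj2) -> metal(item1)]. New: bird(item1), penguin(obj2), metal(item1).
Round 2: r7 [bird(item1) AND small(obj2) -> locked(obj2)]. New: locked(obj2).
Round 3: r2 [locked(obj2) AND flies(obj2) AND metal(item1) -> red(obj2)]. New: red(obj2).
Round 4: r8 [red(obj2) AND flies(obj2) AND penguin(obj2) -> approved(obj2)]. New: approved(obj2).
approved(obj2) first appears in round 4.

4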